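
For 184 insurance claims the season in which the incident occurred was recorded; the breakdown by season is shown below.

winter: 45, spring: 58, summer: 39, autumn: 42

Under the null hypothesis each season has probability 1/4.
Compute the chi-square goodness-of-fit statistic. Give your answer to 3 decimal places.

Expected count for each of the 4 categories: 184/4 = 46.
χ² = (45−46)²/46 + (58−46)²/46 + (39−46)²/46 + (42−46)²/46
   = 0.0217 + 3.1304 + 1.0652 + 0.3478
Sum = 4.565

4.565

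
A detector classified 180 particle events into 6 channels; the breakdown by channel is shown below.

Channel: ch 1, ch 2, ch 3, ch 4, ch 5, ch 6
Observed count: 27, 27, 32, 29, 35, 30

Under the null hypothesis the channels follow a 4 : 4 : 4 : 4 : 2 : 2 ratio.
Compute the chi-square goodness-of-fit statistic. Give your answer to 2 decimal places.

Ratio total = 20. Expected counts: 180×4/20 = 36, 180×4/20 = 36, 180×4/20 = 36, 180×4/20 = 36, 180×2/20 = 18, 180×2/20 = 18.
χ² = (27−36)²/36 + (27−36)²/36 + (32−36)²/36 + (29−36)²/36 + (35−18)²/18 + (30−18)²/18
   = 2.250 + 2.250 + 0.444 + 1.361 + 16.056 + 8.000
Sum = 30.36

30.36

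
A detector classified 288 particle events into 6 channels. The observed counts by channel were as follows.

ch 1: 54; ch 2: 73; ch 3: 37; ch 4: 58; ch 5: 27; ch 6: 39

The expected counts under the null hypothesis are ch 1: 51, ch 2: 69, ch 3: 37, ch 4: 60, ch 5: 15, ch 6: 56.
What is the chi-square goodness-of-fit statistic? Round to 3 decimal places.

ch 1: (54 − 51)²/51 = 9/51 = 0.1765
ch 2: (73 − 69)²/69 = 16/69 = 0.2319
ch 3: (37 − 37)²/37 = 0/37 = 0.0000
ch 4: (58 − 60)²/60 = 4/60 = 0.0667
ch 5: (27 − 15)²/15 = 144/15 = 9.6000
ch 6: (39 − 56)²/56 = 289/56 = 5.1607
Sum = 15.236

15.236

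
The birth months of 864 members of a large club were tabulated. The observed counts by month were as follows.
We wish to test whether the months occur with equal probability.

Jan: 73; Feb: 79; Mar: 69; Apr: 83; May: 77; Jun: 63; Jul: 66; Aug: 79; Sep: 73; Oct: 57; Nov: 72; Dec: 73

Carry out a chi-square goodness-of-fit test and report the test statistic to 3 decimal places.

8.306

Under H₀ each category has probability 1/12, so each expected count is 864/12 = 72.
χ² = (73−72)²/72 + (79−72)²/72 + (69−72)²/72 + (83−72)²/72 + (77−72)²/72 + (63−72)²/72 + (66−72)²/72 + (79−72)²/72 + (73−72)²/72 + (57−72)²/72 + (72−72)²/72 + (73−72)²/72
   = 0.0139 + 0.6806 + 0.1250 + 1.6806 + 0.3472 + 1.1250 + 0.5000 + 0.6806 + 0.0139 + 3.1250 + 0.0000 + 0.0139
Sum = 8.306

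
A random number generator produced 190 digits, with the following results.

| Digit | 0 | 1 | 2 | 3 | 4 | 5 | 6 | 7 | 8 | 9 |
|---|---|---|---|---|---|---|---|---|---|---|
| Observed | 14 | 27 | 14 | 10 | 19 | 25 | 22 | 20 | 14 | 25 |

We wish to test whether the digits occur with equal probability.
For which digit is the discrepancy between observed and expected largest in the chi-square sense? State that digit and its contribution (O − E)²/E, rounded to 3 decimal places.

3, 4.263

Under H₀ each category has probability 1/10, so each expected count is 190/10 = 19.
χ² = (14−19)²/19 + (27−19)²/19 + (14−19)²/19 + (10−19)²/19 + (19−19)²/19 + (25−19)²/19 + (22−19)²/19 + (20−19)²/19 + (14−19)²/19 + (25−19)²/19
   = 1.3158 + 3.3684 + 1.3158 + 4.2632 + 0.0000 + 1.8947 + 0.4737 + 0.0526 + 1.3158 + 1.8947
The largest term is for 3: 4.263.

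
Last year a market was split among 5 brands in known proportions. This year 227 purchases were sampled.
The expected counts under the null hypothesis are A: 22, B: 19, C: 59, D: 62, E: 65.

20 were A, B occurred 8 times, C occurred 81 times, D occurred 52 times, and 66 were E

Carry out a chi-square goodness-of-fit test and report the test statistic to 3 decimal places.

χ² = (20−22)²/22 + (8−19)²/19 + (81−59)²/59 + (52−62)²/62 + (66−65)²/65
   = 0.1818 + 6.3684 + 8.2034 + 1.6129 + 0.0154
Sum = 16.382

16.382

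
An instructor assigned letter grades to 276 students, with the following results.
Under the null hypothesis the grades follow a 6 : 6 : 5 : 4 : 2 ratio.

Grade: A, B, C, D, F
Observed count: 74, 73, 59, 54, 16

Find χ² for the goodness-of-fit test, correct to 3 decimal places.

Ratio total = 23. Expected counts: 276×6/23 = 72, 276×6/23 = 72, 276×5/23 = 60, 276×4/23 = 48, 276×2/23 = 24.
A: (74 − 72)²/72 = 4/72 = 0.0556
B: (73 − 72)²/72 = 1/72 = 0.0139
C: (59 − 60)²/60 = 1/60 = 0.0167
D: (54 − 48)²/48 = 36/48 = 0.7500
F: (16 − 24)²/24 = 64/24 = 2.6667
Sum = 3.503

3.503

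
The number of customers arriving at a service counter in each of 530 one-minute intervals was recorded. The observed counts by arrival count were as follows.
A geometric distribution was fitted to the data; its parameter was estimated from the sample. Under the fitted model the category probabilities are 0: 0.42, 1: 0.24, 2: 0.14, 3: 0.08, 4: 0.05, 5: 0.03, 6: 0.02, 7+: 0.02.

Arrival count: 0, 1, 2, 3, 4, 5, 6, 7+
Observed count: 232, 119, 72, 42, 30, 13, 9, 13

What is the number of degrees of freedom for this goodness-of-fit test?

6

There are k = 8 categories and 1 parameter estimated from the data, so df = 8 − 1 − 1 = 6.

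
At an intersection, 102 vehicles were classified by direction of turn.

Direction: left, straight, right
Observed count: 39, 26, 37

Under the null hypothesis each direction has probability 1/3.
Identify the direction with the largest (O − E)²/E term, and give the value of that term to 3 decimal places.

Under H₀ each category has probability 1/3, so each expected count is 102/3 = 34.
χ² = (39−34)²/34 + (26−34)²/34 + (37−34)²/34
   = 0.7353 + 1.8824 + 0.2647
The largest term is for straight: 1.882.

straight, 1.882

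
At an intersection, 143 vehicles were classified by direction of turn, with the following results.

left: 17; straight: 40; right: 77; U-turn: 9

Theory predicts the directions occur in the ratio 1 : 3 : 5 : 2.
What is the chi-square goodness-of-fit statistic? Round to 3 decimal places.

Ratio total = 11. Expected counts: 143×1/11 = 13, 143×3/11 = 39, 143×5/11 = 65, 143×2/11 = 26.
cat           O        E   (O−E)²/E
left         17       13     1.2308
straight     40       39     0.0256
right        77       65     2.2154
U-turn        9       26    11.1154
Sum = 14.587

14.587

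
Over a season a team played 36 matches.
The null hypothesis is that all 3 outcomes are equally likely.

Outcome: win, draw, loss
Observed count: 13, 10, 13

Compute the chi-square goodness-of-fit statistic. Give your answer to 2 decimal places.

Under H₀ each category has probability 1/3, so each expected count is 36/3 = 12.
χ² = (13−12)²/12 + (10−12)²/12 + (13−12)²/12
   = 0.083 + 0.333 + 0.083
Sum = 0.50

0.50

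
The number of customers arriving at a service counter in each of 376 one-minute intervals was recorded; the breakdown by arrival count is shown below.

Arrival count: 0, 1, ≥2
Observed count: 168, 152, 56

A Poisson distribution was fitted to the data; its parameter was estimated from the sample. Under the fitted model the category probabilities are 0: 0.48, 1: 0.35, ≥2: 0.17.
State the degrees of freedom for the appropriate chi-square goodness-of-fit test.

1

There are k = 3 categories and 1 parameter estimated from the data, so df = 3 − 1 − 1 = 1.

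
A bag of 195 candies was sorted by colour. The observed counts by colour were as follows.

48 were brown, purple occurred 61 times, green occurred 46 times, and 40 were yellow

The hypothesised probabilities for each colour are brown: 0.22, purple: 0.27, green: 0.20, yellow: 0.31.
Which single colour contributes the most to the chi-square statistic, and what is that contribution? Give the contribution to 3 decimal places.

Expected counts E_i = n·p_i: 195×0.22 = 42.9, 195×0.27 = 52.65, 195×0.20 = 39, 195×0.31 = 60.45.
cat         O        E   (O−E)²/E
brown      48     42.9     0.6063
purple     61    52.65     1.3243
green      46       39     1.2564
yellow     40    60.45     6.9182
The largest term is for yellow: 6.918.

yellow, 6.918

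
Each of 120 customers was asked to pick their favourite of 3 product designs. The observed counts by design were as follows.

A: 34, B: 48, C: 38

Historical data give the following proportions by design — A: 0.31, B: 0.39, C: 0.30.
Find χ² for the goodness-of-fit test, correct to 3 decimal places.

Expected counts E_i = n·p_i: 120×0.31 = 37.2, 120×0.39 = 46.8, 120×0.30 = 36.
cat         O        E   (O−E)²/E
A          34     37.2     0.2753
B          48     46.8     0.0308
C          38       36     0.1111
Sum = 0.417

0.417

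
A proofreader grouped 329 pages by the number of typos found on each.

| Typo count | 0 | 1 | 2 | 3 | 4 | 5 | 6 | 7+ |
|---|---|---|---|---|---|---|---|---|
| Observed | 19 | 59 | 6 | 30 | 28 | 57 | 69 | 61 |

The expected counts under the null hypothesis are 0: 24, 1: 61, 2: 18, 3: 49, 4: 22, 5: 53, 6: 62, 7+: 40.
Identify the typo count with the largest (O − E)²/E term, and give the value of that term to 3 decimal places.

0: (19 − 24)²/24 = 25/24 = 1.0417
1: (59 − 61)²/61 = 4/61 = 0.0656
2: (6 − 18)²/18 = 144/18 = 8.0000
3: (30 − 49)²/49 = 361/49 = 7.3673
4: (28 − 22)²/22 = 36/22 = 1.6364
5: (57 − 53)²/53 = 16/53 = 0.3019
6: (69 − 62)²/62 = 49/62 = 0.7903
7+: (61 − 40)²/40 = 441/40 = 11.0250
The largest term is for 7+: 11.025.

7+, 11.025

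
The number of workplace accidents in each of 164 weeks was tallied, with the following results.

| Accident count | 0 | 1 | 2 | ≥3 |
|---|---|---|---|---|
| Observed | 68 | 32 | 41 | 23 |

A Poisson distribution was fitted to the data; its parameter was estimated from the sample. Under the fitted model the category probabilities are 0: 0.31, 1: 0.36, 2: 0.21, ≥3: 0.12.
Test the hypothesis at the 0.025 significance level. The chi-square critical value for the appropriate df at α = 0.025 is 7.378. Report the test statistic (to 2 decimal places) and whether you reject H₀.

19.99; reject

Expected counts E_i = n·p_i: 164×0.31 = 50.84, 164×0.36 = 59.04, 164×0.21 = 34.44, 164×0.12 = 19.68.
0: (68 − 50.84)²/50.84 = 294.4656/50.84 = 5.792
1: (32 − 59.04)²/59.04 = 731.1616/59.04 = 12.384
2: (41 − 34.44)²/34.44 = 43.0336/34.44 = 1.250
≥3: (23 − 19.68)²/19.68 = 11.0224/19.68 = 0.560
Sum = 19.99
df = 2. Since 19.99 > 7.378, we reject H₀.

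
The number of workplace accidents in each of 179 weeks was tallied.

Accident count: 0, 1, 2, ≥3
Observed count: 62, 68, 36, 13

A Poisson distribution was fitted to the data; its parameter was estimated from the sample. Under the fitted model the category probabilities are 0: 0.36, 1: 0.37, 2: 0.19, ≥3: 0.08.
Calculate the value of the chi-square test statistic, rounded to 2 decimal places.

Expected counts E_i = n·p_i: 179×0.36 = 64.44, 179×0.37 = 66.23, 179×0.19 = 34.01, 179×0.08 = 14.32.
χ² = (62−64.44)²/64.44 + (68−66.23)²/66.23 + (36−34.01)²/34.01 + (13−14.32)²/14.32
   = 0.092 + 0.047 + 0.116 + 0.122
Sum = 0.38

0.38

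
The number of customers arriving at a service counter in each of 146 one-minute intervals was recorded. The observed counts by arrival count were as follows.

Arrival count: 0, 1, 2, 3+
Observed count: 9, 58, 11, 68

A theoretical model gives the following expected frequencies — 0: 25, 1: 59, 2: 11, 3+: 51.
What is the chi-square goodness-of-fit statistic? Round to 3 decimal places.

0: (9 − 25)²/25 = 256/25 = 10.2400
1: (58 − 59)²/59 = 1/59 = 0.0169
2: (11 − 11)²/11 = 0/11 = 0.0000
3+: (68 − 51)²/51 = 289/51 = 5.6667
Sum = 15.924

15.924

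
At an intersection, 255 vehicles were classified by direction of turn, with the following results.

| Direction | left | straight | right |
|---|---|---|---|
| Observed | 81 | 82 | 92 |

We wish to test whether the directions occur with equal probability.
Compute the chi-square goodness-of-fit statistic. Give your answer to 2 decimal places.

0.87

Expected count for each of the 3 categories: 255/3 = 85.
cat           O        E   (O−E)²/E
left         81       85      0.188
straight     82       85      0.106
right        92       85      0.576
Sum = 0.87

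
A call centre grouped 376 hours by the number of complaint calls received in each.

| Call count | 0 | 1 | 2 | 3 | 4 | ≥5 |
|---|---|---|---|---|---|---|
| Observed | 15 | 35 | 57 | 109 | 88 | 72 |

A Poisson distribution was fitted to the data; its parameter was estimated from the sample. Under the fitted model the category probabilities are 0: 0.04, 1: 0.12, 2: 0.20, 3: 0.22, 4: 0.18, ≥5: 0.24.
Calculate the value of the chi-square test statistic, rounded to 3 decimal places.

Expected counts E_i = n·p_i: 376×0.04 = 15.04, 376×0.12 = 45.12, 376×0.20 = 75.2, 376×0.22 = 82.72, 376×0.18 = 67.68, 376×0.24 = 90.24.
χ² = (15−15.04)²/15.04 + (35−45.12)²/45.12 + (57−75.2)²/75.2 + (109−82.72)²/82.72 + (88−67.68)²/67.68 + (72−90.24)²/90.24
   = 0.0001 + 2.2698 + 4.4048 + 8.3491 + 6.1008 + 3.6868
Sum = 24.811

24.811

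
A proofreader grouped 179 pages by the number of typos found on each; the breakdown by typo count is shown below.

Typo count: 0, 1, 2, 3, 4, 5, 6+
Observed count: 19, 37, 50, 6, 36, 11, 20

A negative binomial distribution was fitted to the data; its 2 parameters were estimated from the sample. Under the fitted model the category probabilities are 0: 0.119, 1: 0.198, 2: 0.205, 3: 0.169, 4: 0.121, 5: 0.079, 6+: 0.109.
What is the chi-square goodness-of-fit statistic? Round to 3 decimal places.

Expected counts E_i = n·p_i: 179×0.119 = 21.301, 179×0.198 = 35.442, 179×0.205 = 36.695, 179×0.169 = 30.251, 179×0.121 = 21.659, 179×0.079 = 14.141, 179×0.109 = 19.511.
cat         O        E   (O−E)²/E
0          19   21.301     0.2486
1          37   35.442     0.0685
2          50   36.695     4.8242
3           6   30.251    19.4410
4          36   21.659     9.4956
5          11   14.141     0.6977
6+         20   19.511     0.0123
Sum = 34.788

34.788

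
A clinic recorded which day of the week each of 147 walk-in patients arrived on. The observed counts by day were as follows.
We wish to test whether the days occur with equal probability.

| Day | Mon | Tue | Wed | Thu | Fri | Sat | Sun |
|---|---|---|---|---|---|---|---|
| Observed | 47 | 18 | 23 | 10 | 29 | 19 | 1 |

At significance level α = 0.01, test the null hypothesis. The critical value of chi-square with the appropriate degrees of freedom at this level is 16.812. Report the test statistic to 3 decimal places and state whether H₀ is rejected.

60.857; reject

Expected count for each of the 7 categories: 147/7 = 21.
Mon: (47 − 21)²/21 = 676/21 = 32.1905
Tue: (18 − 21)²/21 = 9/21 = 0.4286
Wed: (23 − 21)²/21 = 4/21 = 0.1905
Thu: (10 − 21)²/21 = 121/21 = 5.7619
Fri: (29 − 21)²/21 = 64/21 = 3.0476
Sat: (19 − 21)²/21 = 4/21 = 0.1905
Sun: (1 − 21)²/21 = 400/21 = 19.0476
Sum = 60.857
df = 6. Since 60.857 > 16.812, we reject H₀.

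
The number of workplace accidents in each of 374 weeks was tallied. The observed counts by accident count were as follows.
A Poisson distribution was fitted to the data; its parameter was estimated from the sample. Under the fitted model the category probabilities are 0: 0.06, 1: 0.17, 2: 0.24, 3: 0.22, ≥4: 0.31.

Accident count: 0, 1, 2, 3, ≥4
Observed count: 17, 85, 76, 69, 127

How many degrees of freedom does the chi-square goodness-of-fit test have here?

3

There are k = 5 categories and 1 parameter estimated from the data, so df = 5 − 1 − 1 = 3.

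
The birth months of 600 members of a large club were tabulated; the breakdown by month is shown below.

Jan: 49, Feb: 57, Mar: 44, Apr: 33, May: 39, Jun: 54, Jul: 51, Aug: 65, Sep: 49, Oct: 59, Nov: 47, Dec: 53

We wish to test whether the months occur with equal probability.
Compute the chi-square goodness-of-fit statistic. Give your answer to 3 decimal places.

16.760

Expected count for each of the 12 categories: 600/12 = 50.
χ² = (49−50)²/50 + (57−50)²/50 + (44−50)²/50 + (33−50)²/50 + (39−50)²/50 + (54−50)²/50 + (51−50)²/50 + (65−50)²/50 + (49−50)²/50 + (59−50)²/50 + (47−50)²/50 + (53−50)²/50
   = 0.0200 + 0.9800 + 0.7200 + 5.7800 + 2.4200 + 0.3200 + 0.0200 + 4.5000 + 0.0200 + 1.6200 + 0.1800 + 0.1800
Sum = 16.760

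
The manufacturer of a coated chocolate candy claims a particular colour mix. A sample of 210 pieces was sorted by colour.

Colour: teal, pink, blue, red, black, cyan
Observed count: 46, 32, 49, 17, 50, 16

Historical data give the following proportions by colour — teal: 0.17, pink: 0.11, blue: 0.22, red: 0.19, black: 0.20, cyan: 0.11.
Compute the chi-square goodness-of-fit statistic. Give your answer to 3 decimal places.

Expected counts E_i = n·p_i: 210×0.17 = 35.7, 210×0.11 = 23.1, 210×0.22 = 46.2, 210×0.19 = 39.9, 210×0.20 = 42, 210×0.11 = 23.1.
cat         O        E   (O−E)²/E
teal       46     35.7     2.9717
pink       32     23.1     3.4290
blue       49     46.2     0.1697
red        17     39.9    13.1431
black      50       42     1.5238
cyan       16     23.1     2.1823
Sum = 23.420

23.420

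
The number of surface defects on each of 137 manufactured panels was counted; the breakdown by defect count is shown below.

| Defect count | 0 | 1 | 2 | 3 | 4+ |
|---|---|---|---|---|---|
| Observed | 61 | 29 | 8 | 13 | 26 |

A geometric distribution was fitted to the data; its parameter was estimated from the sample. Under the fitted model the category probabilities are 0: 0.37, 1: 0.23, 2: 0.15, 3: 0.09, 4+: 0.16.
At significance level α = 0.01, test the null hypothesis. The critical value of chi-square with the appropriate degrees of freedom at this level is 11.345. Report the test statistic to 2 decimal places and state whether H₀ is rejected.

10.76; do not reject

Expected counts E_i = n·p_i: 137×0.37 = 50.69, 137×0.23 = 31.51, 137×0.15 = 20.55, 137×0.09 = 12.33, 137×0.16 = 21.92.
cat         O        E   (O−E)²/E
0          61    50.69      2.097
1          29    31.51      0.200
2           8    20.55      7.664
3          13    12.33      0.036
4+         26    21.92      0.759
Sum = 10.76
df = 3. Since 10.76 < 11.345, we do not reject H₀.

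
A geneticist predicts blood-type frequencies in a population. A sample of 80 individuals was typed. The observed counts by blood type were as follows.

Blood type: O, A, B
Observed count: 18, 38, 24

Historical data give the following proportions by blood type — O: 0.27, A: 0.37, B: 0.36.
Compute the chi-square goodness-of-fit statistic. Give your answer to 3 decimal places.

3.784

Expected counts E_i = n·p_i: 80×0.27 = 21.6, 80×0.37 = 29.6, 80×0.36 = 28.8.
χ² = (18−21.6)²/21.6 + (38−29.6)²/29.6 + (24−28.8)²/28.8
   = 0.6000 + 2.3838 + 0.8000
Sum = 3.784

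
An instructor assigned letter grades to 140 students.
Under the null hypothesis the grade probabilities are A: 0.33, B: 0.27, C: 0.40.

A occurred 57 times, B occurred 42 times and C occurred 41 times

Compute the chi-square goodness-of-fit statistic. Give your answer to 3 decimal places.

7.009

Expected counts E_i = n·p_i: 140×0.33 = 46.2, 140×0.27 = 37.8, 140×0.40 = 56.
cat         O        E   (O−E)²/E
A          57     46.2     2.5247
B          42     37.8     0.4667
C          41       56     4.0179
Sum = 7.009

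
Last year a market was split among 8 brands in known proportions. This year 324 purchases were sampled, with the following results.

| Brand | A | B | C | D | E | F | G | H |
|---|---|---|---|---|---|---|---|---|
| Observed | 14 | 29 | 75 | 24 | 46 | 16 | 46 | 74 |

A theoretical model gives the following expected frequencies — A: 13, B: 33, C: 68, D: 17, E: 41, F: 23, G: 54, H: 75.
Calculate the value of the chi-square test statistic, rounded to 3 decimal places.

A: (14 − 13)²/13 = 1/13 = 0.0769
B: (29 − 33)²/33 = 16/33 = 0.4848
C: (75 − 68)²/68 = 49/68 = 0.7206
D: (24 − 17)²/17 = 49/17 = 2.8824
E: (46 − 41)²/41 = 25/41 = 0.6098
F: (16 − 23)²/23 = 49/23 = 2.1304
G: (46 − 54)²/54 = 64/54 = 1.1852
H: (74 − 75)²/75 = 1/75 = 0.0133
Sum = 8.103

8.103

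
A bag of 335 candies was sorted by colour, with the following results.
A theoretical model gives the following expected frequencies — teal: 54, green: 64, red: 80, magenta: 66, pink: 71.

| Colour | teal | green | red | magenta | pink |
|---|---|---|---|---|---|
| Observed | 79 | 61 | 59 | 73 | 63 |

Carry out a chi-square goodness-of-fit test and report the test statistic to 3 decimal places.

18.871

cat          O        E   (O−E)²/E
teal        79       54    11.5741
green       61       64     0.1406
red         59       80     5.5125
magenta     73       66     0.7424
pink        63       71     0.9014
Sum = 18.871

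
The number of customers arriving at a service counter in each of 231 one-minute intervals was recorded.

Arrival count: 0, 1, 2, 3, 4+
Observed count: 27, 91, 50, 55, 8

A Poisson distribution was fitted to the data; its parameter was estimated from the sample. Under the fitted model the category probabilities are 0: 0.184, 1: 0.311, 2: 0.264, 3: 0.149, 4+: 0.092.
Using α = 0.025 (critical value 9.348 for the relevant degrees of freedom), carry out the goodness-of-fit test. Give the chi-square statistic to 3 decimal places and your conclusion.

33.313; reject

Expected counts E_i = n·p_i: 231×0.184 = 42.504, 231×0.311 = 71.841, 231×0.264 = 60.984, 231×0.149 = 34.419, 231×0.092 = 21.252.
0: (27 − 42.504)²/42.504 = 240.374016/42.504 = 5.6553
1: (91 − 71.841)²/71.841 = 367.067281/71.841 = 5.1094
2: (50 − 60.984)²/60.984 = 120.648256/60.984 = 1.9784
3: (55 − 34.419)²/34.419 = 423.577561/34.419 = 12.3065
4+: (8 − 21.252)²/21.252 = 175.615504/21.252 = 8.2635
Sum = 33.313
df = 3. Since 33.313 > 9.348, we reject H₀.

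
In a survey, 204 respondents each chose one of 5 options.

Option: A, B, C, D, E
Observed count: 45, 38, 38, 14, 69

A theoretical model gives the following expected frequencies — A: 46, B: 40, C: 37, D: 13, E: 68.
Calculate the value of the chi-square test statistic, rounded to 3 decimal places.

0.240

A: (45 − 46)²/46 = 1/46 = 0.0217
B: (38 − 40)²/40 = 4/40 = 0.1000
C: (38 − 37)²/37 = 1/37 = 0.0270
D: (14 − 13)²/13 = 1/13 = 0.0769
E: (69 − 68)²/68 = 1/68 = 0.0147
Sum = 0.240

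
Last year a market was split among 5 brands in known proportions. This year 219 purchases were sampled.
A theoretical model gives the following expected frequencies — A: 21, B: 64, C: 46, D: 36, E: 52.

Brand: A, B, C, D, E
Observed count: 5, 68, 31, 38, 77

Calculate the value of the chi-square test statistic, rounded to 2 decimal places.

29.46

A: (5 − 21)²/21 = 256/21 = 12.190
B: (68 − 64)²/64 = 16/64 = 0.250
C: (31 − 46)²/46 = 225/46 = 4.891
D: (38 − 36)²/36 = 4/36 = 0.111
E: (77 − 52)²/52 = 625/52 = 12.019
Sum = 29.46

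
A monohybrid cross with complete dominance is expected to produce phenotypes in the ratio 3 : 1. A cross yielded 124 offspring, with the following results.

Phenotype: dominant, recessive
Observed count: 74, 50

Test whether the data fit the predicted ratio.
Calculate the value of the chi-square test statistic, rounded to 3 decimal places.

Ratio total = 4. Expected counts: 124×3/4 = 93, 124×1/4 = 31.
cat            O        E   (O−E)²/E
dominant      74       93     3.8817
recessive     50       31    11.6452
Sum = 15.527

15.527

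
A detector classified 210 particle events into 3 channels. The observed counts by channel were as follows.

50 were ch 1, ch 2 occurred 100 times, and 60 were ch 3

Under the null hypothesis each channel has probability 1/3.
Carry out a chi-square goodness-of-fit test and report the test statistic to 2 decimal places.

Expected count for each of the 3 categories: 210/3 = 70.
ch 1: (50 − 70)²/70 = 400/70 = 5.714
ch 2: (100 − 70)²/70 = 900/70 = 12.857
ch 3: (60 − 70)²/70 = 100/70 = 1.429
Sum = 20.00

20.00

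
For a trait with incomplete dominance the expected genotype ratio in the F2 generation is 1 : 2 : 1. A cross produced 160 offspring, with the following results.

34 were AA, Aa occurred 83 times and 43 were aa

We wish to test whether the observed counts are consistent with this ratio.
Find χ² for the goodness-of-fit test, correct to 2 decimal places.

Ratio total = 4. Expected counts: 160×1/4 = 40, 160×2/4 = 80, 160×1/4 = 40.
χ² = (34−40)²/40 + (83−80)²/80 + (43−40)²/40
   = 0.900 + 0.113 + 0.225
Sum = 1.24

1.24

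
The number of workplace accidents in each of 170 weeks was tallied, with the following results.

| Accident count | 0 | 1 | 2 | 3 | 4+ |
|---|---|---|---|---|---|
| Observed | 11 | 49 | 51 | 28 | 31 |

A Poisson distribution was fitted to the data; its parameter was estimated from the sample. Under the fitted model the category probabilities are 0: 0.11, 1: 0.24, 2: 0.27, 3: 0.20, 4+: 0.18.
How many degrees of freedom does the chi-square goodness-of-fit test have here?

3

There are k = 5 categories and 1 parameter estimated from the data, so df = 5 − 1 − 1 = 3.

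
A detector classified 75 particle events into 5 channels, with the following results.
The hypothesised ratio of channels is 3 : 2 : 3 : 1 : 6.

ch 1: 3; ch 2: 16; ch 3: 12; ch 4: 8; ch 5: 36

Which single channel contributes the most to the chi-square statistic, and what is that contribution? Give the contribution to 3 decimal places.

ch 1, 9.600

Ratio total = 15. Expected counts: 75×3/15 = 15, 75×2/15 = 10, 75×3/15 = 15, 75×1/15 = 5, 75×6/15 = 30.
ch 1: (3 − 15)²/15 = 144/15 = 9.6000
ch 2: (16 − 10)²/10 = 36/10 = 3.6000
ch 3: (12 − 15)²/15 = 9/15 = 0.6000
ch 4: (8 − 5)²/5 = 9/5 = 1.8000
ch 5: (36 − 30)²/30 = 36/30 = 1.2000
The largest term is for ch 1: 9.600.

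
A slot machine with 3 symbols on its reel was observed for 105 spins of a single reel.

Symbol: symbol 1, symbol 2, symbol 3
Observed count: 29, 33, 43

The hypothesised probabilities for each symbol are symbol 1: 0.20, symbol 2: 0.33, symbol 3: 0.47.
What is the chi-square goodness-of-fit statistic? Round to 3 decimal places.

Expected counts E_i = n·p_i: 105×0.20 = 21, 105×0.33 = 34.65, 105×0.47 = 49.35.
cat           O        E   (O−E)²/E
symbol 1     29       21     3.0476
symbol 2     33    34.65     0.0786
symbol 3     43    49.35     0.8171
Sum = 3.943

3.943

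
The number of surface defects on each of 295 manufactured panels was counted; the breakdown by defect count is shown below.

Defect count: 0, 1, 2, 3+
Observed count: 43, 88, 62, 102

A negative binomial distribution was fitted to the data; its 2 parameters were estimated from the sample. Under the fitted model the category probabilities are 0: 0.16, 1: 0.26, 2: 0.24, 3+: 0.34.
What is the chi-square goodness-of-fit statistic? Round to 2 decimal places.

Expected counts E_i = n·p_i: 295×0.16 = 47.2, 295×0.26 = 76.7, 295×0.24 = 70.8, 295×0.34 = 100.3.
χ² = (43−47.2)²/47.2 + (88−76.7)²/76.7 + (62−70.8)²/70.8 + (102−100.3)²/100.3
   = 0.374 + 1.665 + 1.094 + 0.029
Sum = 3.16

3.16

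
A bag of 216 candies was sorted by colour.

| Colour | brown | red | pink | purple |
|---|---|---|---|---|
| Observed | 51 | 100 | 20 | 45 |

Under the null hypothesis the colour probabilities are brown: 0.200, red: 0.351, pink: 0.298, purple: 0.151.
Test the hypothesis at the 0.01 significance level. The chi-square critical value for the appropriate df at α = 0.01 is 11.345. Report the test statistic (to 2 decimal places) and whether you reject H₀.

44.41; reject

Expected counts E_i = n·p_i: 216×0.200 = 43.2, 216×0.351 = 75.816, 216×0.298 = 64.368, 216×0.151 = 32.616.
cat         O        E   (O−E)²/E
brown      51     43.2      1.408
red       100   75.816      7.714
pink       20   64.368     30.582
purple     45   32.616      4.702
Sum = 44.41
df = 3. Since 44.41 > 11.345, we reject H₀.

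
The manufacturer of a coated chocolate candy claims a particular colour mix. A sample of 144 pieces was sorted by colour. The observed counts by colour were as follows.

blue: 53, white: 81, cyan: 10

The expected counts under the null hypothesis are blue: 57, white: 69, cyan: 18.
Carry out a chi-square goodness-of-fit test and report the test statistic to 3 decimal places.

5.923

χ² = (53−57)²/57 + (81−69)²/69 + (10−18)²/18
   = 0.2807 + 2.0870 + 3.5556
Sum = 5.923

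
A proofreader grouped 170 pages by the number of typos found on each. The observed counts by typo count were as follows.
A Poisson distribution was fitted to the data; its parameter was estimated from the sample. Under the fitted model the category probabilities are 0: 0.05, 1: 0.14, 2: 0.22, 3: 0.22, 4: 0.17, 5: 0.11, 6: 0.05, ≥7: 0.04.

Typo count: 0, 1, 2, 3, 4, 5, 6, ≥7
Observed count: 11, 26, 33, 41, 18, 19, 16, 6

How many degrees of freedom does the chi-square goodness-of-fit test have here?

There are k = 8 categories and 1 parameter estimated from the data, so df = 8 − 1 − 1 = 6.

6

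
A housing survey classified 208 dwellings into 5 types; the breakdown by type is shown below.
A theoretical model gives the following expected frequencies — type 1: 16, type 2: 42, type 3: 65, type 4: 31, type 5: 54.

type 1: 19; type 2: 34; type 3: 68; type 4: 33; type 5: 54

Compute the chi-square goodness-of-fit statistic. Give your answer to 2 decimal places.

2.35

cat         O        E   (O−E)²/E
type 1     19       16      0.563
type 2     34       42      1.524
type 3     68       65      0.138
type 4     33       31      0.129
type 5     54       54      0.000
Sum = 2.35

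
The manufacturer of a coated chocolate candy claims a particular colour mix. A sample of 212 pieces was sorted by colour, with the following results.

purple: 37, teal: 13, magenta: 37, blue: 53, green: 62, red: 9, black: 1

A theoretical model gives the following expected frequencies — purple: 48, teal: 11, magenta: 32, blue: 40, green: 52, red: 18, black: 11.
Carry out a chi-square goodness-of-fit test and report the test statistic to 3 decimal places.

χ² = (37−48)²/48 + (13−11)²/11 + (37−32)²/32 + (53−40)²/40 + (62−52)²/52 + (9−18)²/18 + (1−11)²/11
   = 2.5208 + 0.3636 + 0.7813 + 4.2250 + 1.9231 + 4.5000 + 9.0909
Sum = 23.405

23.405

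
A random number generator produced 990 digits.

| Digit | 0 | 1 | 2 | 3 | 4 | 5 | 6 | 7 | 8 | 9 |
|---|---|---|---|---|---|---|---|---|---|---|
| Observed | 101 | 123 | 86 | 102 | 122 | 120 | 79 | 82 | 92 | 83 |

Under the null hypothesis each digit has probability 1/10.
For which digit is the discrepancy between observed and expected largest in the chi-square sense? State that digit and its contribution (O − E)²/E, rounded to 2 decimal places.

1, 5.82

Under H₀ each category has probability 1/10, so each expected count is 990/10 = 99.
0: (101 − 99)²/99 = 4/99 = 0.040
1: (123 − 99)²/99 = 576/99 = 5.818
2: (86 − 99)²/99 = 169/99 = 1.707
3: (102 − 99)²/99 = 9/99 = 0.091
4: (122 − 99)²/99 = 529/99 = 5.343
5: (120 − 99)²/99 = 441/99 = 4.455
6: (79 − 99)²/99 = 400/99 = 4.040
7: (82 − 99)²/99 = 289/99 = 2.919
8: (92 − 99)²/99 = 49/99 = 0.495
9: (83 − 99)²/99 = 256/99 = 2.586
The largest term is for 1: 5.82.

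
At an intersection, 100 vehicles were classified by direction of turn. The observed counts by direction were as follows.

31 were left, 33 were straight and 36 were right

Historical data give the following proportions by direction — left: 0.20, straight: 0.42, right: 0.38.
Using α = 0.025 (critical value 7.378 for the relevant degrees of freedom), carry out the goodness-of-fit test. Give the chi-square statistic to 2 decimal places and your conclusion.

8.08; reject

Expected counts E_i = n·p_i: 100×0.20 = 20, 100×0.42 = 42, 100×0.38 = 38.
left: (31 − 20)²/20 = 121/20 = 6.050
straight: (33 − 42)²/42 = 81/42 = 1.929
right: (36 − 38)²/38 = 4/38 = 0.105
Sum = 8.08
df = 2. Since 8.08 > 7.378, we reject H₀.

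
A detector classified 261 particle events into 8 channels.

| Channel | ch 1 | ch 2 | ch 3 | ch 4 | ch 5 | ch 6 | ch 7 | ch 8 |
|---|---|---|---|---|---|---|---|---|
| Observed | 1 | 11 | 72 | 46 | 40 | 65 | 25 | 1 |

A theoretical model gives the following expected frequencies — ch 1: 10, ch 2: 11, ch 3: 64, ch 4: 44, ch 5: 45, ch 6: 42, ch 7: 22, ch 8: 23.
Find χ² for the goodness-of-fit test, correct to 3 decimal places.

cat         O        E   (O−E)²/E
ch 1        1       10     8.1000
ch 2       11       11     0.0000
ch 3       72       64     1.0000
ch 4       46       44     0.0909
ch 5       40       45     0.5556
ch 6       65       42    12.5952
ch 7       25       22     0.4091
ch 8        1       23    21.0435
Sum = 43.794

43.794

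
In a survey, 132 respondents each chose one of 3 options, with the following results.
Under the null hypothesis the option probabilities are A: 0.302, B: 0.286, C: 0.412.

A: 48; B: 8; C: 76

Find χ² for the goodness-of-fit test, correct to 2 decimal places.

33.70

Expected counts E_i = n·p_i: 132×0.302 = 39.864, 132×0.286 = 37.752, 132×0.412 = 54.384.
χ² = (48−39.864)²/39.864 + (8−37.752)²/37.752 + (76−54.384)²/54.384
   = 1.661 + 23.447 + 8.592
Sum = 33.70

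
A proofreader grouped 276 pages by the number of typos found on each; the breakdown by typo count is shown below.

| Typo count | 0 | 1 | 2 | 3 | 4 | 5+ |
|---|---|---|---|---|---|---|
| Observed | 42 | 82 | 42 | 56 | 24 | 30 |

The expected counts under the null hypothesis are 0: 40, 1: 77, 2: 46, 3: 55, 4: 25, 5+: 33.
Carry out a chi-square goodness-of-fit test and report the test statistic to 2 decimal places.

1.10

χ² = (42−40)²/40 + (82−77)²/77 + (42−46)²/46 + (56−55)²/55 + (24−25)²/25 + (30−33)²/33
   = 0.100 + 0.325 + 0.348 + 0.018 + 0.040 + 0.273
Sum = 1.10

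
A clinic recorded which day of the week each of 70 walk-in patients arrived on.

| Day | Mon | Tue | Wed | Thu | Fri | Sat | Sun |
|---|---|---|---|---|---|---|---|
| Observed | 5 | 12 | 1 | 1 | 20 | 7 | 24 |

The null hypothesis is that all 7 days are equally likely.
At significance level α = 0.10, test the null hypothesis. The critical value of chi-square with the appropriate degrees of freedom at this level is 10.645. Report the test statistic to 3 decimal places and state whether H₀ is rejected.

Expected count for each of the 7 categories: 70/7 = 10.
cat         O        E   (O−E)²/E
Mon         5       10     2.5000
Tue        12       10     0.4000
Wed         1       10     8.1000
Thu         1       10     8.1000
Fri        20       10    10.0000
Sat         7       10     0.9000
Sun        24       10    19.6000
Sum = 49.600
df = 6. Since 49.600 > 10.645, we reject H₀.

49.600; reject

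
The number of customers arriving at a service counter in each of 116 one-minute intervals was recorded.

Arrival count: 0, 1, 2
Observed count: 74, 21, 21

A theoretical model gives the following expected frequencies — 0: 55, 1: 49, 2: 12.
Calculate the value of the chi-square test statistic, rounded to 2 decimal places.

0: (74 − 55)²/55 = 361/55 = 6.564
1: (21 − 49)²/49 = 784/49 = 16.000
2: (21 − 12)²/12 = 81/12 = 6.750
Sum = 29.31

29.31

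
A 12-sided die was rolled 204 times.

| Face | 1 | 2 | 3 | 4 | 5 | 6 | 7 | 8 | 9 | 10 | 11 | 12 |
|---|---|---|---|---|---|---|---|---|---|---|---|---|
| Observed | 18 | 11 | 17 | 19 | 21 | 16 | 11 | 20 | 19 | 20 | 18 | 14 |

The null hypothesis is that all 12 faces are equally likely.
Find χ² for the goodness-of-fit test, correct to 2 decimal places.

Expected count for each of the 12 categories: 204/12 = 17.
cat         O        E   (O−E)²/E
1          18       17      0.059
2          11       17      2.118
3          17       17      0.000
4          19       17      0.235
5          21       17      0.941
6          16       17      0.059
7          11       17      2.118
8          20       17      0.529
9          19       17      0.235
10         20       17      0.529
11         18       17      0.059
12         14       17      0.529
Sum = 7.41

7.41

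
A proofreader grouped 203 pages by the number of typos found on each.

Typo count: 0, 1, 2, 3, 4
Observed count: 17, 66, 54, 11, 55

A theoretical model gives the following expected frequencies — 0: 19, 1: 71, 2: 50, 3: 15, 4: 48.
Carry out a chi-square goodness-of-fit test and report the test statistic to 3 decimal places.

2.970

cat         O        E   (O−E)²/E
0          17       19     0.2105
1          66       71     0.3521
2          54       50     0.3200
3          11       15     1.0667
4          55       48     1.0208
Sum = 2.970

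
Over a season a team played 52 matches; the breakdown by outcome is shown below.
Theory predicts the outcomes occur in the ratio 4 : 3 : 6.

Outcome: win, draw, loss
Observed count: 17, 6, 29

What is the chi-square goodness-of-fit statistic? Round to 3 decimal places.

4.104

Ratio total = 13. Expected counts: 52×4/13 = 16, 52×3/13 = 12, 52×6/13 = 24.
cat         O        E   (O−E)²/E
win        17       16     0.0625
draw        6       12     3.0000
loss       29       24     1.0417
Sum = 4.104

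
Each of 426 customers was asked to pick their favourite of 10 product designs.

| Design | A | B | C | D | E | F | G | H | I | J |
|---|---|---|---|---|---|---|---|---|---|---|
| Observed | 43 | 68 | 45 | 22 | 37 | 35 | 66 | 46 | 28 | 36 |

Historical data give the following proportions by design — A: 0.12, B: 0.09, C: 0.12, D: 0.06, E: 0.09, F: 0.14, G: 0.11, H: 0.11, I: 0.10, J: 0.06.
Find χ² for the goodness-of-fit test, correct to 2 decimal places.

52.79

Expected counts E_i = n·p_i: 426×0.12 = 51.12, 426×0.09 = 38.34, 426×0.12 = 51.12, 426×0.06 = 25.56, 426×0.09 = 38.34, 426×0.14 = 59.64, 426×0.11 = 46.86, 426×0.11 = 46.86, 426×0.10 = 42.6, 426×0.06 = 25.56.
cat         O        E   (O−E)²/E
A          43    51.12      1.290
B          68    38.34     22.945
C          45    51.12      0.733
D          22    25.56      0.496
E          37    38.34      0.047
F          35    59.64     10.180
G          66    46.86      7.818
H          46    46.86      0.016
I          28     42.6      5.004
J          36    25.56      4.264
Sum = 52.79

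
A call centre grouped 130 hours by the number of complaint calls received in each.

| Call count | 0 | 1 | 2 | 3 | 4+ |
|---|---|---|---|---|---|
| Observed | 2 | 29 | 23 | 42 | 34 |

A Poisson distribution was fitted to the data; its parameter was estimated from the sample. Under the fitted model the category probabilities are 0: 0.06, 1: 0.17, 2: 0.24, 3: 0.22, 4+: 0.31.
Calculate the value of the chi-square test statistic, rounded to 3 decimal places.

15.885

Expected counts E_i = n·p_i: 130×0.06 = 7.8, 130×0.17 = 22.1, 130×0.24 = 31.2, 130×0.22 = 28.6, 130×0.31 = 40.3.
0: (2 − 7.8)²/7.8 = 33.64/7.8 = 4.3128
1: (29 − 22.1)²/22.1 = 47.61/22.1 = 2.1543
2: (23 − 31.2)²/31.2 = 67.24/31.2 = 2.1551
3: (42 − 28.6)²/28.6 = 179.56/28.6 = 6.2783
4+: (34 − 40.3)²/40.3 = 39.69/40.3 = 0.9849
Sum = 15.885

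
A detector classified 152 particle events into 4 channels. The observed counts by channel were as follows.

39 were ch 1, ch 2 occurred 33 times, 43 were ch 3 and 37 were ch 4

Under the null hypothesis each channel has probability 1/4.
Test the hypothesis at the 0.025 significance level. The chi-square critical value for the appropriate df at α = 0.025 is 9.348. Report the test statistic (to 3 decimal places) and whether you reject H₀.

Expected count for each of the 4 categories: 152/4 = 38.
χ² = (39−38)²/38 + (33−38)²/38 + (43−38)²/38 + (37−38)²/38
   = 0.0263 + 0.6579 + 0.6579 + 0.0263
Sum = 1.368
df = 3. Since 1.368 < 9.348, we do not reject H₀.

1.368; do not reject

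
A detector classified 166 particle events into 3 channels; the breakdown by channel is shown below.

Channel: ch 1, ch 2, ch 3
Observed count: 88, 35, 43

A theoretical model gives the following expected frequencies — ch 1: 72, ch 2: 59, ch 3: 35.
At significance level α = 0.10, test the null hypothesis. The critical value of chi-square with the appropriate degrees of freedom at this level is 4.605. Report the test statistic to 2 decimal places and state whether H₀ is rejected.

χ² = (88−72)²/72 + (35−59)²/59 + (43−35)²/35
   = 3.556 + 9.763 + 1.829
Sum = 15.15
df = 2. Since 15.15 > 4.605, we reject H₀.

15.15; reject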